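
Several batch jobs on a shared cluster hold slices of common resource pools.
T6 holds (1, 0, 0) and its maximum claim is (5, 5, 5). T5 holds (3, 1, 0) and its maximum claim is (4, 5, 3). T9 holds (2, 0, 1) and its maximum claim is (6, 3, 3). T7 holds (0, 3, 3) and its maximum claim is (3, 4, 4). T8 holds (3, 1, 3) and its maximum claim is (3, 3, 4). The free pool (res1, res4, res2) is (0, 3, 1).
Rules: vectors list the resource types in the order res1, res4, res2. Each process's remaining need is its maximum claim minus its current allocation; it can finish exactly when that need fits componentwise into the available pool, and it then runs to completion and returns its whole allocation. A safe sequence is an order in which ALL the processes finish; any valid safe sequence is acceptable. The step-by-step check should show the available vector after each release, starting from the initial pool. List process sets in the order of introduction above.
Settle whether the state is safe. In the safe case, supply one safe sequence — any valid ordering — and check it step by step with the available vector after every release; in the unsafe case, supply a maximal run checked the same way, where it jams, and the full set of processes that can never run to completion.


SAFE, for example via the order T8, T5, T9, T7, T6.
Key observation: the order's first zero-slack moment is T8 ((0, 2, 1) needed, (0, 3, 1) free — a requested resource with nothing to spare).
Step-by-step check:
  pool = (0, 3, 1)
  T8 needs (0, 2, 1) <= (0, 3, 1) -> finishes; pool += (3, 1, 3) = (3, 4, 4)
  T5 needs (1, 4, 3) <= (3, 4, 4) -> finishes; pool += (3, 1, 0) = (6, 5, 4)
  T9 needs (4, 3, 2) <= (6, 5, 4) -> finishes; pool += (2, 0, 1) = (8, 5, 5)
  T7 needs (3, 1, 1) <= (8, 5, 5) -> finishes; pool += (0, 3, 3) = (8, 8, 8)
  T6 needs (4, 5, 5) <= (8, 8, 8) -> finishes; pool += (1, 0, 0) = (9, 8, 8)


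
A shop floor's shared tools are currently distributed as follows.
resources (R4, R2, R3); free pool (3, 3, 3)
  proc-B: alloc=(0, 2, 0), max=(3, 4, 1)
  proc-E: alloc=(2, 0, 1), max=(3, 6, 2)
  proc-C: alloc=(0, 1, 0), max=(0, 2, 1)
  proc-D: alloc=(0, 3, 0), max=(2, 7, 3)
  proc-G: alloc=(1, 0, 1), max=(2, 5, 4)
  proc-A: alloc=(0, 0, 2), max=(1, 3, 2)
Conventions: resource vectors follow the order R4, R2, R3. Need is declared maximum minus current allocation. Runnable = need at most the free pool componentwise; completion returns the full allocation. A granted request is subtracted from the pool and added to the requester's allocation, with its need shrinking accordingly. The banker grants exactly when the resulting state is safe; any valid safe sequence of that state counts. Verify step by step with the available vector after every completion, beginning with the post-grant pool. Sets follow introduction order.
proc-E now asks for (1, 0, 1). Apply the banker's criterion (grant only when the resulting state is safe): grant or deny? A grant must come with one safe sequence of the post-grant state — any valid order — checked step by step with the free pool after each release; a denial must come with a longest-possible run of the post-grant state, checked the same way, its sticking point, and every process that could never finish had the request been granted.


GRANT: granting preserves safety; a valid post-grant sequence is proc-C, proc-A, proc-D, proc-G, proc-E, proc-B.
Key observation: after the grant the pool drops to (2, 3, 2), which still lets proc-C finish first and unwind the rest.
Verifying the post-grant state step by step:
  pool = (2, 3, 2)
  run proc-C (needs (0, 1, 1), free (2, 3, 2)); after release of (0, 1, 0) the pool is (2, 4, 2)
  run proc-A (needs (1, 3, 0), free (2, 4, 2)); after release of (0, 0, 2) the pool is (2, 4, 4)
  run proc-D (needs (2, 4, 3), free (2, 4, 4)); after release of (0, 3, 0) the pool is (2, 7, 4)
  run proc-G (needs (1, 5, 3), free (2, 7, 4)); after release of (1, 0, 1) the pool is (3, 7, 5)
  run proc-E (needs (0, 6, 0), free (3, 7, 5)); after release of (3, 0, 2) the pool is (6, 7, 7)
  run proc-B (needs (3, 2, 1), free (6, 7, 7)); after release of (0, 2, 0) the pool is (6, 9, 7)


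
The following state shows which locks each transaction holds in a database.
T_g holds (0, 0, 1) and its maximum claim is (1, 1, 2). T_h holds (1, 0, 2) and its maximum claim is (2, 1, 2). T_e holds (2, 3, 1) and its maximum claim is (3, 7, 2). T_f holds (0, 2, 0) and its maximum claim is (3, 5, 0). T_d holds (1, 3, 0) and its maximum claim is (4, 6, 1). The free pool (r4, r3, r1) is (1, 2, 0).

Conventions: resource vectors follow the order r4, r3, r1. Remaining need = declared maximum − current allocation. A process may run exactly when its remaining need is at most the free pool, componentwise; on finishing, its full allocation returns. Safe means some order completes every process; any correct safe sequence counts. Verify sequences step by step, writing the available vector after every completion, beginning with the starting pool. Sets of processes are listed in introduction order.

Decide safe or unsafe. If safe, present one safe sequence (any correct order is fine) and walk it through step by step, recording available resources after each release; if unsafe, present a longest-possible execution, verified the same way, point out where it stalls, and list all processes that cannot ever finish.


UNSAFE.
Key observation: even finishing T_h, T_g leaves just (2, 2, 3) free — too little r3 for any of the remaining processes.
A maximal execution: T_h, T_g — then nothing else fits. Check, step by step:
  pool = (1, 2, 0)
  run T_h (needs (1, 1, 0), free (1, 2, 0)); after release of (1, 0, 2) the pool is (2, 2, 2)
  run T_g (needs (1, 1, 1), free (2, 2, 2)); after release of (0, 0, 1) the pool is (2, 2, 3)
  T_e cannot run: need (1, 4, 1) vs free (2, 2, 3) (insufficient r3)
  T_f cannot run: need (3, 3, 0) vs free (2, 2, 3) (insufficient r4 and r3)
  T_d cannot run: need (3, 3, 1) vs free (2, 2, 3) (insufficient r4 and r3)
Processes that can never finish: T_e, T_f and T_d.


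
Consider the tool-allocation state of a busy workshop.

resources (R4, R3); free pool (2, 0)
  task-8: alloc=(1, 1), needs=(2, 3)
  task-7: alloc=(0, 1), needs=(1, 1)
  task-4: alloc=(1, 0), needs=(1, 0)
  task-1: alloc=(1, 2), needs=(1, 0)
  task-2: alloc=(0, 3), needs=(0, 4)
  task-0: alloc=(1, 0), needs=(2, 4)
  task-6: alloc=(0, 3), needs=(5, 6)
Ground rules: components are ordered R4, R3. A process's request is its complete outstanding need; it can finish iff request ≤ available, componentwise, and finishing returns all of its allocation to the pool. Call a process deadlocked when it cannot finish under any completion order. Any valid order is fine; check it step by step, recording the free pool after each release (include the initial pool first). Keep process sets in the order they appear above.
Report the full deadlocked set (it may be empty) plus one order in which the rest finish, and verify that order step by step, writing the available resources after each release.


Nothing here is deadlocked.
Key observation: starting with task-1, each completion frees enough for the next — no one is permanently blocked.
One completion order for the rest: task-1, task-7, task-8, task-2, task-4, task-6, task-0. Walking it through:
  pool = (2, 0)
  run task-1 (needs (1, 0), free (2, 0)); after release of (1, 2) the pool is (3, 2)
  run task-7 (needs (1, 1), free (3, 2)); after release of (0, 1) the pool is (3, 3)
  run task-8 (needs (2, 3), free (3, 3)); after release of (1, 1) the pool is (4, 4)
  run task-2 (needs (0, 4), free (4, 4)); after release of (0, 3) the pool is (4, 7)
  run task-4 (needs (1, 0), free (4, 7)); after release of (1, 0) the pool is (5, 7)
  run task-6 (needs (5, 6), free (5, 7)); after release of (0, 3) the pool is (5, 10)
  run task-0 (needs (2, 4), free (5, 10)); after release of (1, 0) the pool is (6, 10)


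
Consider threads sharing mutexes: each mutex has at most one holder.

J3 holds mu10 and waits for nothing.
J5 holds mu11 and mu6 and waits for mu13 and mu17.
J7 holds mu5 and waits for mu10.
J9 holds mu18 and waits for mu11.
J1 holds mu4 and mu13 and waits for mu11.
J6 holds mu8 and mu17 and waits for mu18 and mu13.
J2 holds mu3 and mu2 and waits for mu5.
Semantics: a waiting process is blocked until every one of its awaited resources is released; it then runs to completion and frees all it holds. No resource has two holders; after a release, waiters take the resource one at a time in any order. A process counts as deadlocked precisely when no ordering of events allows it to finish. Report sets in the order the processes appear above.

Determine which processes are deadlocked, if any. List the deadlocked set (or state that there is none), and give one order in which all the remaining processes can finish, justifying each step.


Deadlocked: J5, J9, J1 and J6.
Key observation: along J5 -> J1 -> J5, each member waits on what the next one holds — a deadlock; J9 and J6 are caught in further circular waits.
One completion order for the rest: J3, J7, J2.
Walking it through:
  J3: no waits; runs immediately, freeing mu10
  J7: everything it awaited (mu10) is free; runs, freeing mu5
  J2: everything it awaited (mu5) is free; runs, freeing mu3 and mu2


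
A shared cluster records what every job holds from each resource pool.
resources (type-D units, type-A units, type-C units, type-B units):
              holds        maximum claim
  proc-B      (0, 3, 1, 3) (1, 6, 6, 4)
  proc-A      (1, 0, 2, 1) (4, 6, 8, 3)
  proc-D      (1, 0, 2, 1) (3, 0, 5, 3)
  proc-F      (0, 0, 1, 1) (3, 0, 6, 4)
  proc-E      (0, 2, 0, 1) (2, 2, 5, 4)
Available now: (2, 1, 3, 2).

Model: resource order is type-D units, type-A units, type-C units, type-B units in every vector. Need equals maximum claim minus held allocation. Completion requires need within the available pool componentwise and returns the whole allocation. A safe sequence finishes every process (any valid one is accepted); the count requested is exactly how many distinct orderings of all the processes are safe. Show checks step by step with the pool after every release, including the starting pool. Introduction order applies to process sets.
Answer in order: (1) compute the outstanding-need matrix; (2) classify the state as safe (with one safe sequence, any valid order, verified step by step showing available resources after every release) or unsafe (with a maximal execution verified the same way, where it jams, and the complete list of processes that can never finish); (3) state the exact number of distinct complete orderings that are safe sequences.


(1) Outstanding need per process (order type-D units, type-A units, type-C units, type-B units):
  proc-B: (1, 3, 5, 1)
  proc-A: (3, 6, 6, 2)
  proc-D: (2, 0, 3, 2)
  proc-F: (3, 0, 5, 3)
  proc-E: (2, 0, 5, 3)
(2) SAFE — a valid safe sequence is proc-D, proc-E, proc-F, proc-B, proc-A.
Key observation: the order's first zero-slack moment is proc-D ((2, 0, 3, 2) needed, (2, 1, 3, 2) free — a requested resource with nothing to spare).
Walking it through:
  pool = (2, 1, 3, 2)
  proc-D needs (2, 0, 3, 2) <= (2, 1, 3, 2) -> finishes; pool += (1, 0, 2, 1) = (3, 1, 5, 3)
  proc-E needs (2, 0, 5, 3) <= (3, 1, 5, 3) -> finishes; pool += (0, 2, 0, 1) = (3, 3, 5, 4)
  proc-F needs (3, 0, 5, 3) <= (3, 3, 5, 4) -> finishes; pool += (0, 0, 1, 1) = (3, 3, 6, 5)
  proc-B needs (1, 3, 5, 1) <= (3, 3, 6, 5) -> finishes; pool += (0, 3, 1, 3) = (3, 6, 7, 8)
  proc-A needs (3, 6, 6, 2) <= (3, 6, 7, 8) -> finishes; pool += (1, 0, 2, 1) = (4, 6, 9, 9)
(3) Exactly 4 of the possible complete orderings are safe sequences.


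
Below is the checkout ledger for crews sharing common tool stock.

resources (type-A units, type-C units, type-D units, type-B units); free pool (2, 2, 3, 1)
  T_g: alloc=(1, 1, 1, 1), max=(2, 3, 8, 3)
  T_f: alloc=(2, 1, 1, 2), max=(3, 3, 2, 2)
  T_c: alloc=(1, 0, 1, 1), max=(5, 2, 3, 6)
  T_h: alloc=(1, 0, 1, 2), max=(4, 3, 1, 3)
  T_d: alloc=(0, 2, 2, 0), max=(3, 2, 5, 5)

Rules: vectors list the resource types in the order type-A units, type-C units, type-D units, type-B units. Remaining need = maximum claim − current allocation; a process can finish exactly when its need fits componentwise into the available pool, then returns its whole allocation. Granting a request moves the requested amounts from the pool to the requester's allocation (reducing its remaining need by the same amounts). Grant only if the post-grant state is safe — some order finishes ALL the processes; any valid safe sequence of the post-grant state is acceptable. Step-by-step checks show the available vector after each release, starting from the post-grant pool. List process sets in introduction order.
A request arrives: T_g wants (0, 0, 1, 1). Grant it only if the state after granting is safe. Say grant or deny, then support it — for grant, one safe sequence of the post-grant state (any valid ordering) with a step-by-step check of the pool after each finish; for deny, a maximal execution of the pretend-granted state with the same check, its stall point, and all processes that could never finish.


DENY. Granting would leave the state unsafe.
Key observation: after T_f, T_h the pool peaks at (5, 3, 4, 4), and each blocked process is short somewhere: T_g on type-D units; T_c on type-B units; T_d on type-B units.
Pretend the grant happened; the run T_f, T_h goes as far as possible. Walking it through:
  pool = (2, 2, 2, 0)
  T_f: need (1, 2, 1, 0) fits (2, 2, 2, 0); releases (2, 1, 1, 2), pool now (4, 3, 3, 2)
  T_h: need (3, 3, 0, 1) fits (4, 3, 3, 2); releases (1, 0, 1, 2), pool now (5, 3, 4, 4)
  T_g still needs (1, 2, 6, 1) but only (5, 3, 4, 4) is free — short on type-D units
  T_c still needs (4, 2, 2, 5) but only (5, 3, 4, 4) is free — short on type-B units
  T_d still needs (3, 0, 3, 5) but only (5, 3, 4, 4) is free — short on type-B units
Processes that could never finish after the grant: T_g, T_c and T_d.


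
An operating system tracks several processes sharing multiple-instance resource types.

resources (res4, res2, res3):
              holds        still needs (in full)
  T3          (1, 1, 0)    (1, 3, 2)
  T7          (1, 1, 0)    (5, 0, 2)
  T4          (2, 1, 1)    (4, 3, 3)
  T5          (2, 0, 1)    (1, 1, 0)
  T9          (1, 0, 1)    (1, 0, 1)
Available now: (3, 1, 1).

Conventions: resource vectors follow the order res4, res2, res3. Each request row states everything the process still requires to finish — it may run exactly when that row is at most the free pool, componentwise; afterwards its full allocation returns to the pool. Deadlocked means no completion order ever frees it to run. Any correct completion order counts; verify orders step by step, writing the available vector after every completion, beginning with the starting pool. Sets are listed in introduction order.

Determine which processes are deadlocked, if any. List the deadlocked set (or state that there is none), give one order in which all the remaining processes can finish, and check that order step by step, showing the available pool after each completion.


Deadlocked: T3 and T4.
Key observation: even finishing T5, T9, T7 leaves just (7, 2, 3) free — too little res2 for any of the remaining processes.
A valid finishing order for the others: T5, T9, T7. Step-by-step check:
  pool = (3, 1, 1)
  T5 needs (1, 1, 0) <= (3, 1, 1) -> finishes; pool += (2, 0, 1) = (5, 1, 2)
  T9 needs (1, 0, 1) <= (5, 1, 2) -> finishes; pool += (1, 0, 1) = (6, 1, 3)
  T7 needs (5, 0, 2) <= (6, 1, 3) -> finishes; pool += (1, 1, 0) = (7, 2, 3)
The stuck group stays short no matter what:
  T3 still needs (1, 3, 2) but only (7, 2, 3) is free — short on res2
  T4 still needs (4, 3, 3) but only (7, 2, 3) is free — short on res2


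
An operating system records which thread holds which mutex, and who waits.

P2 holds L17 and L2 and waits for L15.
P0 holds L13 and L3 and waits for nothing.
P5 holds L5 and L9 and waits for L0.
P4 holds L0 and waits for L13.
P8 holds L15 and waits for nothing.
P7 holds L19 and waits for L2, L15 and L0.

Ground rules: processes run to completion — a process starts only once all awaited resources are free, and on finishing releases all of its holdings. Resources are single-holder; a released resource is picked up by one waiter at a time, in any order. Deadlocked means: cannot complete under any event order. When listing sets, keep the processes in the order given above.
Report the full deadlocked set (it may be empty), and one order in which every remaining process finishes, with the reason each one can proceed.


The deadlocked set is empty.
Key observation: although several processes wait, no cycle exists — each chain bottoms out at a free runner.
The rest can finish in the order P8, P0, P2, P4, P5, P7.
Step-by-step check:
  run P8 (it waits on nothing); releases L15
  run P0 (it waits on nothing); releases L13 and L3
  run P2 (all its waits — L15 — are resolved); releases L17 and L2
  run P4 (all its waits — L13 — are resolved); releases L0
  run P5 (all its waits — L0 — are resolved); releases L5 and L9
  run P7 (all its waits — L2, L15 and L0 — are resolved); releases L19


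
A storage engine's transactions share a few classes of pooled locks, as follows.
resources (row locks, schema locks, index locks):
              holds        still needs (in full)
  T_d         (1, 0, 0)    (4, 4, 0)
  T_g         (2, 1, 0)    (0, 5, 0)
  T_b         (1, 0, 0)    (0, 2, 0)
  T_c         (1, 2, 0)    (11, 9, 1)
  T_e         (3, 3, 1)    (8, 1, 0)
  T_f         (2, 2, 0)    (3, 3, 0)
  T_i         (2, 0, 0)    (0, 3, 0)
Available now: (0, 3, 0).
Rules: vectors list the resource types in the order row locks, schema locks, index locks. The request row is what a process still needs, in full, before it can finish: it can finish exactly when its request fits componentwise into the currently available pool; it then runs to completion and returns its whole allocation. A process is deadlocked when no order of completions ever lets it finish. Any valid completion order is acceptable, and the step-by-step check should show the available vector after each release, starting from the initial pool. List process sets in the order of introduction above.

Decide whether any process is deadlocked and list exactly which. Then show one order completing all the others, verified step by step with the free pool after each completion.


Nothing here is deadlocked.
Key observation: T_b fits the free pool immediately, and its release cascades until everyone finishes.
One completion order for the rest: T_b, T_i, T_f, T_g, T_d, T_e, T_c. Verifying each step:
  pool = (0, 3, 0)
  run T_b (needs (0, 2, 0), free (0, 3, 0)); after release of (1, 0, 0) the pool is (1, 3, 0)
  run T_i (needs (0, 3, 0), free (1, 3, 0)); after release of (2, 0, 0) the pool is (3, 3, 0)
  run T_f (needs (3, 3, 0), free (3, 3, 0)); after release of (2, 2, 0) the pool is (5, 5, 0)
  run T_g (needs (0, 5, 0), free (5, 5, 0)); after release of (2, 1, 0) the pool is (7, 6, 0)
  run T_d (needs (4, 4, 0), free (7, 6, 0)); after release of (1, 0, 0) the pool is (8, 6, 0)
  run T_e (needs (8, 1, 0), free (8, 6, 0)); after release of (3, 3, 1) the pool is (11, 9, 1)
  run T_c (needs (11, 9, 1), free (11, 9, 1)); after release of (1, 2, 0) the pool is (12, 11, 1)


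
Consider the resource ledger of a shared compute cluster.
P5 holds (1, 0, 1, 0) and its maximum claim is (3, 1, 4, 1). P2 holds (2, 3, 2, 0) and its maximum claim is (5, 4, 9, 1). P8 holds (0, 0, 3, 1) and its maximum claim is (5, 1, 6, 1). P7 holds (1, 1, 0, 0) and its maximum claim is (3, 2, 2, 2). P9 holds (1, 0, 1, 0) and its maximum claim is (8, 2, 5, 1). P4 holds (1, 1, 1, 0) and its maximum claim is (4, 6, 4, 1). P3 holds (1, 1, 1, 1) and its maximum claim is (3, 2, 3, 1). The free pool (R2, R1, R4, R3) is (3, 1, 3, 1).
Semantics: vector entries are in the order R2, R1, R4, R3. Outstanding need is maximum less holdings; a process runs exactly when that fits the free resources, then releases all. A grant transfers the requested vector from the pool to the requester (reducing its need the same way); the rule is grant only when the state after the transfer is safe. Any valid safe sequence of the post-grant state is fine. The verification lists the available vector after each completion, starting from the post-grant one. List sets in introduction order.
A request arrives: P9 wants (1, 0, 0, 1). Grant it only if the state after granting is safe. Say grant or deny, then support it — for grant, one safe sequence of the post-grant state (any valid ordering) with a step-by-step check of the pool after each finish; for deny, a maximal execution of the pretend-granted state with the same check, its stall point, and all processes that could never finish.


DENY — the pretend-granted state is unsafe.
Key observation: after P3, P5 the pool peaks at (4, 2, 5, 1), and each blocked process is short somewhere: P2 on R4; P8 on R2; P7 on R3; P9 on R2; P4 on R1.
Pretend the grant happened; the run P3, P5 goes as far as possible. Step-by-step check:
  pool = (2, 1, 3, 0)
  P3: need (2, 1, 2, 0) fits (2, 1, 3, 0); releases (1, 1, 1, 1), pool now (3, 2, 4, 1)
  P5: need (2, 1, 3, 1) fits (3, 2, 4, 1); releases (1, 0, 1, 0), pool now (4, 2, 5, 1)
  P2 still needs (3, 1, 7, 1) but only (4, 2, 5, 1) is free — short on R4
  P8 still needs (5, 1, 3, 0) but only (4, 2, 5, 1) is free — short on R2
  P7 still needs (2, 1, 2, 2) but only (4, 2, 5, 1) is free — short on R3
  P9 still needs (6, 2, 4, 0) but only (4, 2, 5, 1) is free — short on R2
  P4 still needs (3, 5, 3, 1) but only (4, 2, 5, 1) is free — short on R1
Had the request been granted, P2, P8, P7, P9 and P4 could never finish.


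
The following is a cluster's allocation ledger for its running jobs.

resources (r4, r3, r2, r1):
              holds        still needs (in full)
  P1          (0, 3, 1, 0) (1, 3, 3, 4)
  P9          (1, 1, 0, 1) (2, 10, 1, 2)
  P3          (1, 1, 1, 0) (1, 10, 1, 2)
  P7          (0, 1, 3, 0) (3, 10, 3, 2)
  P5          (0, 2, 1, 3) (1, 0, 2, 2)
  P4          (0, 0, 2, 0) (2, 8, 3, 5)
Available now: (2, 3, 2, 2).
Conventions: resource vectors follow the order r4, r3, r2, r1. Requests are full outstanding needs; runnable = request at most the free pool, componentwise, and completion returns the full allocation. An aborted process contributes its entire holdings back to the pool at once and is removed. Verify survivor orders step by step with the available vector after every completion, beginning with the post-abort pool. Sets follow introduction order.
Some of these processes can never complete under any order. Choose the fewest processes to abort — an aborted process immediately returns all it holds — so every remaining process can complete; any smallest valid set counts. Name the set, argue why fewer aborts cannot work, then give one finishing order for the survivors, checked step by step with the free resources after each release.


The answer: abort P9 and P7.
Key observation: P3 had no path to completion before; after the abort of P9 and P7 ((1, 2, 3, 1) returned), step 3 is where it fits.
Why nothing smaller works — every single abort fails: P1 alone leaves P9 blocked (short on r3); P9 alone leaves P3 blocked (short on r3); P3 alone leaves P9 blocked (short on r3); P7 alone leaves P9 blocked (short on r3); P5 alone leaves P9 blocked (short on r3); P4 alone leaves P9 blocked (short on r3).
One survivor order: P5, P1, P3, P4. Verifying each step (post-abort pool first):
  pool = (3, 5, 5, 3)
  P5: need (1, 0, 2, 2) fits (3, 5, 5, 3); releases (0, 2, 1, 3), pool now (3, 7, 6, 6)
  P1: need (1, 3, 3, 4) fits (3, 7, 6, 6); releases (0, 3, 1, 0), pool now (3, 10, 7, 6)
  P3: need (1, 10, 1, 2) fits (3, 10, 7, 6); releases (1, 1, 1, 0), pool now (4, 11, 8, 6)
  P4: need (2, 8, 3, 5) fits (4, 11, 8, 6); releases (0, 0, 2, 0), pool now (4, 11, 10, 6)


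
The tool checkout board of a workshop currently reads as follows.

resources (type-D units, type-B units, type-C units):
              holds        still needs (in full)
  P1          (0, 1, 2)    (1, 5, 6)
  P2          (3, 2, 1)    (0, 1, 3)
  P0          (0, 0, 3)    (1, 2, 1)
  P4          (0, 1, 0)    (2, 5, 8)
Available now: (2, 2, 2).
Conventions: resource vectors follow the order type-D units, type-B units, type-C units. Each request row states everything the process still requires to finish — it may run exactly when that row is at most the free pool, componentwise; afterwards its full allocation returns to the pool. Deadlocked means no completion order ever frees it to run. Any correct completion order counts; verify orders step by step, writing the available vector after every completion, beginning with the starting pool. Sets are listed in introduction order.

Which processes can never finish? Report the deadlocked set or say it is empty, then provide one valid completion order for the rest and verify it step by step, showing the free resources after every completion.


Deadlocked: P1 and P4.
Key observation: even finishing P0, P2 leaves just (5, 4, 6) free — too little type-B units for any of the remaining processes.
One completion order for the rest: P0, P2. Verifying each step:
  pool = (2, 2, 2)
  P0: need (1, 2, 1) fits (2, 2, 2); releases (0, 0, 3), pool now (2, 2, 5)
  P2: need (0, 1, 3) fits (2, 2, 5); releases (3, 2, 1), pool now (5, 4, 6)
The stuck group stays short no matter what:
  P1 still needs (1, 5, 6) but only (5, 4, 6) is free — short on type-B units
  P4 still needs (2, 5, 8) but only (5, 4, 6) is free — short on type-B units and type-C units


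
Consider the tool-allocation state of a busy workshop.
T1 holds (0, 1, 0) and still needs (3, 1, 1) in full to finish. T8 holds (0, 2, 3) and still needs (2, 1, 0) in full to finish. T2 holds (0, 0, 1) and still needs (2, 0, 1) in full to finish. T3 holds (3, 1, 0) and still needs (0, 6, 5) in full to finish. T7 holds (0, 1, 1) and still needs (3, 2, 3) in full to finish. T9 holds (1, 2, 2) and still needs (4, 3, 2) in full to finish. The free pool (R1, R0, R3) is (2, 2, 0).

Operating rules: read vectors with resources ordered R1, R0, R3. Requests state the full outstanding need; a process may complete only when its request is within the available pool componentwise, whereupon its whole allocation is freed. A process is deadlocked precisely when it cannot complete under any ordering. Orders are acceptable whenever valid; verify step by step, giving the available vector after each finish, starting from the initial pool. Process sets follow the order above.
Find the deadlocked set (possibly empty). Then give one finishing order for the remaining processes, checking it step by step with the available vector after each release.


Deadlocked: T1, T3, T7 and T9.
Key observation: after T8, T2 the pool peaks at (2, 4, 4), and each blocked process is short somewhere: T1 on R1; T3 on R0, R3; T7 on R1; T9 on R1.
One completion order for the rest: T8, T2. Walking it through:
  pool = (2, 2, 0)
  T8: need (2, 1, 0) fits (2, 2, 0); releases (0, 2, 3), pool now (2, 4, 3)
  T2: need (2, 0, 1) fits (2, 4, 3); releases (0, 0, 1), pool now (2, 4, 4)
The stuck group stays short no matter what:
  blocked: T1 wants (3, 1, 1), pool (2, 4, 4) — not enough R1
  blocked: T3 wants (0, 6, 5), pool (2, 4, 4) — not enough R0 and R3
  blocked: T7 wants (3, 2, 3), pool (2, 4, 4) — not enough R1
  blocked: T9 wants (4, 3, 2), pool (2, 4, 4) — not enough R1


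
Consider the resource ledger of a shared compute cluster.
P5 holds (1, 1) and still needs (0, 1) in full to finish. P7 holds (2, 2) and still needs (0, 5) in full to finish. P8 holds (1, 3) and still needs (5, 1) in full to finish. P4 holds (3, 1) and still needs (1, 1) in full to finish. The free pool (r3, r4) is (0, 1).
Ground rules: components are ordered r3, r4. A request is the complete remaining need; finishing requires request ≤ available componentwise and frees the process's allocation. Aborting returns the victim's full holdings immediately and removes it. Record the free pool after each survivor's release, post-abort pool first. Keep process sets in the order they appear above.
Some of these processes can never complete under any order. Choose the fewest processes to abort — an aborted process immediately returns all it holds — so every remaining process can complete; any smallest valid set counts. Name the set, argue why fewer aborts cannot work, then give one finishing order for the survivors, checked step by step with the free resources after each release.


The answer: abort P7.
Key observation: P8 was stuck for good until P7 gave back (2, 2); in the order shown it finishes at step 2.
No smaller set exists: with zero aborts the deadlock remains.
Survivors finish in the order: P4, P8, P5. Walking it through (pool after the aborts first):
  pool = (2, 3)
  P4 needs (1, 1) <= (2, 3) -> finishes; pool += (3, 1) = (5, 4)
  P8 needs (5, 1) <= (5, 4) -> finishes; pool += (1, 3) = (6, 7)
  P5 needs (0, 1) <= (6, 7) -> finishes; pool += (1, 1) = (7, 8)


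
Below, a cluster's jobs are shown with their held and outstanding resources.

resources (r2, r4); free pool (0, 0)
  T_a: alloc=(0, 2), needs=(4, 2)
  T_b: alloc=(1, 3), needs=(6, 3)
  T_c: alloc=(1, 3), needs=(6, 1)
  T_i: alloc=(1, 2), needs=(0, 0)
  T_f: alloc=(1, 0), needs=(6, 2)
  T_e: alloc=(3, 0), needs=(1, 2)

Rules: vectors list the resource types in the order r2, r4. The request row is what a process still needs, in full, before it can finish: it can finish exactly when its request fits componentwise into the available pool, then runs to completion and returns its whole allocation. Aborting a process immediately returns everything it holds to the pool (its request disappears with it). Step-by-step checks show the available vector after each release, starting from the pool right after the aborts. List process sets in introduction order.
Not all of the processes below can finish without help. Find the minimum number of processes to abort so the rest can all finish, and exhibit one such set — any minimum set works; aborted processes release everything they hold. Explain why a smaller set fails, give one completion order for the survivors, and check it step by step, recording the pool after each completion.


The answer: abort T_b and T_c.
Key observation: the returned (2, 6) from T_b and T_c is what brings T_f — unrunnable before, under any order — into play at step 3.
Why nothing smaller works — every single abort fails: T_a alone leaves T_b blocked (short on r2); T_b alone leaves T_c blocked (short on r2); T_c alone leaves T_b blocked (short on r2); T_i alone leaves T_b blocked (short on r2); T_f alone leaves T_b blocked (short on r2); T_e alone leaves T_b blocked (short on r2).
The survivors complete as T_i, T_e, T_f, T_a. Check, step by step (starting from the post-abort pool):
  pool = (2, 6)
  T_i: need (0, 0) fits (2, 6); releases (1, 2), pool now (3, 8)
  T_e: need (1, 2) fits (3, 8); releases (3, 0), pool now (6, 8)
  T_f: need (6, 2) fits (6, 8); releases (1, 0), pool now (7, 8)
  T_a: need (4, 2) fits (7, 8); releases (0, 2), pool now (7, 10)


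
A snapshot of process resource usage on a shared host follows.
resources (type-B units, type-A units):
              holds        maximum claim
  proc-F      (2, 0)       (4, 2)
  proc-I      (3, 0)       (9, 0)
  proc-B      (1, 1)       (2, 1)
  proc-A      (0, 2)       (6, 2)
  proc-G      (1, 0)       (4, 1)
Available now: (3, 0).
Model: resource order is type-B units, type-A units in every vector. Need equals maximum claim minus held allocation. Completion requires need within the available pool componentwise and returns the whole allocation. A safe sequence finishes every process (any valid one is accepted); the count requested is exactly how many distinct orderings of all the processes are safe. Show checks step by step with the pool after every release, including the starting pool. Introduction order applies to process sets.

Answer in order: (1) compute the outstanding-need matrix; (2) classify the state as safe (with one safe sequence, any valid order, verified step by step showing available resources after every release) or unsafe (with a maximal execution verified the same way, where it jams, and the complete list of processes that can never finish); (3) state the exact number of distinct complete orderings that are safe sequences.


(1) Outstanding need per process (order type-B units, type-A units):
  proc-F: (2, 2)
  proc-I: (6, 0)
  proc-B: (1, 0)
  proc-A: (6, 0)
  proc-G: (3, 1)
(2) UNSAFE.
Key observation: after proc-B, proc-G the pool peaks at (5, 1), and each blocked process is short somewhere: proc-F on type-A units; proc-I on type-B units; proc-A on type-B units.
The run proc-B, proc-G cannot be extended any further. Step-by-step check:
  pool = (3, 0)
  proc-B: need (1, 0) fits (3, 0); releases (1, 1), pool now (4, 1)
  proc-G: need (3, 1) fits (4, 1); releases (1, 0), pool now (5, 1)
  blocked: proc-F wants (2, 2), pool (5, 1) — not enough type-A units
  blocked: proc-I wants (6, 0), pool (5, 1) — not enough type-B units
  blocked: proc-A wants (6, 0), pool (5, 1) — not enough type-B units
Never able to finish: proc-F, proc-I and proc-A.
(3) Exactly 0 of the possible complete orderings are safe sequences.


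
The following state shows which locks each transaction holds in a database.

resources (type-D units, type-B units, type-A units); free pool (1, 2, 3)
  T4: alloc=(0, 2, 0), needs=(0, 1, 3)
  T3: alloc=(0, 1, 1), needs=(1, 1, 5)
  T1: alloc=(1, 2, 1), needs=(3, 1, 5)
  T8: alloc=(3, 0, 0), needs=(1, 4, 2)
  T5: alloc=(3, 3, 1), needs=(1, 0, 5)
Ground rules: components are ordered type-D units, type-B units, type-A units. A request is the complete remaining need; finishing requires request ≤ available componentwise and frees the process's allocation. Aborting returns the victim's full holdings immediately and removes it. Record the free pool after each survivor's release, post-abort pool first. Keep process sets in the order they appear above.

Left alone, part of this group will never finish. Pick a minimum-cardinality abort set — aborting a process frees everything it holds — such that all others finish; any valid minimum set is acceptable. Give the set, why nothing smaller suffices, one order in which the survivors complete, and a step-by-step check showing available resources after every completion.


Minimum abort set: T1 and T5.
Key observation: T3 had no path to completion before; after the abort of T1 and T5 ((4, 5, 2) returned), step 2 is where it fits.
No one abort is enough; case by case: T4 alone leaves T3 blocked (short on type-A units); T3 alone leaves T1 blocked (short on type-A units); T1 alone leaves T3 blocked (short on type-A units); T8 alone leaves T3 blocked (short on type-A units); T5 alone leaves T3 blocked (short on type-A units).
Survivors finish in the order: T8, T3, T4. Walking it through (pool after the aborts first):
  pool = (5, 7, 5)
  T8: need (1, 4, 2) fits (5, 7, 5); releases (3, 0, 0), pool now (8, 7, 5)
  T3: need (1, 1, 5) fits (8, 7, 5); releases (0, 1, 1), pool now (8, 8, 6)
  T4: need (0, 1, 3) fits (8, 8, 6); releases (0, 2, 0), pool now (8, 10, 6)


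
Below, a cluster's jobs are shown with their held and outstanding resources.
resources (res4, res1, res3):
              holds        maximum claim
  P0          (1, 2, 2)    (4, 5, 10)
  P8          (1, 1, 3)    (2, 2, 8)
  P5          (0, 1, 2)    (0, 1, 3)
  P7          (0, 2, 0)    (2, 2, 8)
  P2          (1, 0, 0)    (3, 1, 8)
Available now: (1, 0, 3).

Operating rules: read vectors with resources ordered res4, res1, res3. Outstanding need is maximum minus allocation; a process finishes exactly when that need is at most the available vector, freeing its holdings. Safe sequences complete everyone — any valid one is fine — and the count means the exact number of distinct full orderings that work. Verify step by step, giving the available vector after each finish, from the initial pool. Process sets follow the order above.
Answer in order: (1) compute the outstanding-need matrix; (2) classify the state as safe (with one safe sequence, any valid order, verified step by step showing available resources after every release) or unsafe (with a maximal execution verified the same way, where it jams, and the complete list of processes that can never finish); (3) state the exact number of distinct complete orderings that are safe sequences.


(1) Need matrix, components ordered res4, res1, res3:
  P0: (3, 3, 8)
  P8: (1, 1, 5)
  P5: (0, 0, 1)
  P7: (2, 0, 8)
  P2: (2, 1, 8)
(2) The state is SAFE; one workable sequence: P5, P8, P7, P2, P0.
Key observation: P8 marks the first exact bind of the order: its need (1, 1, 5) fits the free (1, 1, 5) with zero slack on a requested resource.
Verifying each step:
  pool = (1, 0, 3)
  P5 needs (0, 0, 1) <= (1, 0, 3) -> finishes; pool += (0, 1, 2) = (1, 1, 5)
  P8 needs (1, 1, 5) <= (1, 1, 5) -> finishes; pool += (1, 1, 3) = (2, 2, 8)
  P7 needs (2, 0, 8) <= (2, 2, 8) -> finishes; pool += (0, 2, 0) = (2, 4, 8)
  P2 needs (2, 1, 8) <= (2, 4, 8) -> finishes; pool += (1, 0, 0) = (3, 4, 8)
  P0 needs (3, 3, 8) <= (3, 4, 8) -> finishes; pool += (1, 2, 2) = (4, 6, 10)
(3) The exact count: 2 of the possible complete orderings are safe sequences.


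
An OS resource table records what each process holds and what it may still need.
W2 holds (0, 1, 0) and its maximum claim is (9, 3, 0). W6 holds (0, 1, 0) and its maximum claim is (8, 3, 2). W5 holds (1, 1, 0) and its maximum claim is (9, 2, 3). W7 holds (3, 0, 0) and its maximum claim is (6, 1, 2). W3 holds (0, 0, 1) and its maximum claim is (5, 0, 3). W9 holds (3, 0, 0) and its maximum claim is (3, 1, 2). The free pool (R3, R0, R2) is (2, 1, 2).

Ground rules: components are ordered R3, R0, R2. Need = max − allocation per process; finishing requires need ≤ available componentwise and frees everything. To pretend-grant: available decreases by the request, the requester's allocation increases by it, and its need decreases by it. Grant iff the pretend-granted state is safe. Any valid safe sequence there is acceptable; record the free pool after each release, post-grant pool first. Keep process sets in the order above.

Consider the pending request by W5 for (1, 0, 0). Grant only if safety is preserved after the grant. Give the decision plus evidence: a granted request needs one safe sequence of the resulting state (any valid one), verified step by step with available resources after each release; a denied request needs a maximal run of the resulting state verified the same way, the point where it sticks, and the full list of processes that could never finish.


GRANT. The post-grant state is safe; one safe sequence: W9, W7, W3, W5, W6, W2.
Key observation: (1, 1, 2) free after granting still covers W9 first, and each release covers the next.
Verifying the post-grant state step by step:
  pool = (1, 1, 2)
  W9 needs (0, 1, 2) <= (1, 1, 2) -> finishes; pool += (3, 0, 0) = (4, 1, 2)
  W7 needs (3, 1, 2) <= (4, 1, 2) -> finishes; pool += (3, 0, 0) = (7, 1, 2)
  W3 needs (5, 0, 2) <= (7, 1, 2) -> finishes; pool += (0, 0, 1) = (7, 1, 3)
  W5 needs (7, 1, 3) <= (7, 1, 3) -> finishes; pool += (2, 1, 0) = (9, 2, 3)
  W6 needs (8, 2, 2) <= (9, 2, 3) -> finishes; pool += (0, 1, 0) = (9, 3, 3)
  W2 needs (9, 2, 0) <= (9, 3, 3) -> finishes; pool += (0, 1, 0) = (9, 4, 3)


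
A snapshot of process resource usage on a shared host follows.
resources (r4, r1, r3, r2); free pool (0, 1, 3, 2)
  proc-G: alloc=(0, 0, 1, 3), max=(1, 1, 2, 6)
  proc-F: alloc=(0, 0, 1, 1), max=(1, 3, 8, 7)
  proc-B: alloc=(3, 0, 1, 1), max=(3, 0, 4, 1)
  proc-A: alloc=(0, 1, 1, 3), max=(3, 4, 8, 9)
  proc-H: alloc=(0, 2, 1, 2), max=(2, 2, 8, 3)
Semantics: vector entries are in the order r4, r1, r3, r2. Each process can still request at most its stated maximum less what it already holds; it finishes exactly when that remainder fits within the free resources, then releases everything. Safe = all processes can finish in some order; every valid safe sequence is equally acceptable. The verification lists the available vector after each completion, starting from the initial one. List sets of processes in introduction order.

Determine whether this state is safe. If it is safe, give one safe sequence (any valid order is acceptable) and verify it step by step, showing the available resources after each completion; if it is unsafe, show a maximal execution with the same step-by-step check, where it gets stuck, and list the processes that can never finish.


UNSAFE.
Key observation: the wall is r3: completing proc-B, proc-G brings the pool only to (3, 1, 5, 6), and all the rest need more.
A maximal execution: proc-B, proc-G — then nothing else fits. Verifying each step:
  pool = (0, 1, 3, 2)
  run proc-B (needs (0, 0, 3, 0), free (0, 1, 3, 2)); after release of (3, 0, 1, 1) the pool is (3, 1, 4, 3)
  run proc-G (needs (1, 1, 1, 3), free (3, 1, 4, 3)); after release of (0, 0, 1, 3) the pool is (3, 1, 5, 6)
  proc-F still needs (1, 3, 7, 6) but only (3, 1, 5, 6) is free — short on r1 and r3
  proc-A still needs (3, 3, 7, 6) but only (3, 1, 5, 6) is free — short on r1 and r3
  proc-H still needs (2, 0, 7, 1) but only (3, 1, 5, 6) is free — short on r3
Permanently blocked: proc-F, proc-A and proc-H.
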